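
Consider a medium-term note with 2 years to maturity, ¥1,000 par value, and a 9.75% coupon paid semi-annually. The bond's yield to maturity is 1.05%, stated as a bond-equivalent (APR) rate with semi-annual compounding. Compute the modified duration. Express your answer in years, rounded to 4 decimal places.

1.8665 years

Periodic yield y = 0.00525. First find Macaulay duration:
  t   CF        PV=CF/(1+0.00525)^t    t·PV
  1        48.75        48.4954        48.4954
  2        48.75        48.2421        96.4843
  3        48.75        47.9902       143.9705
  4     1,048.75     1,027.0123     4,108.0492
  Σ                  1,171.7400     4,396.9994
P = 1,171.7400; Macaulay duration = 4,396.9994 / 1,171.7400 = 3.75254 half-year periods = 1.87627 years.
Modified duration = D_Mac / (1 + y) = 1.87627 / 1.00525 = 1.86647 years.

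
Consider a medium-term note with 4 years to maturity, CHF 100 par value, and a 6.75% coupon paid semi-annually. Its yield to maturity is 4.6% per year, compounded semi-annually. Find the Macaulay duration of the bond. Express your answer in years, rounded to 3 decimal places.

3.590 years

Periodic yield y = 0.023. Discount each cash flow and weight by its period:
  t   CF        PV=CF/(1+0.023)^t    t·PV
  1        3.375         3.2991         3.2991
  2        3.375         3.2249         6.4499
  3        3.375         3.1524         9.4573
  4        3.375         3.0816        12.3263
  5        3.375         3.0123        15.0614
  6        3.375         2.9446        17.6673
  7        3.375         2.8784        20.1485
  8      103.375        86.1808       689.4463
  Σ                    107.7741       773.8561
Price P = Σ PV = 107.7741.
Macaulay duration = Σ(t·PV) / P = 773.8561 / 107.7741 = 7.18036 half-year periods.
In years: 7.18036 / 2 = 3.59018 years.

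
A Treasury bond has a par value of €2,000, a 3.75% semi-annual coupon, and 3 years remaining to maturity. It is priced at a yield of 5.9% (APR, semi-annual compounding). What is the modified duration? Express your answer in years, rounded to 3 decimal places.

2.778 years

Periodic yield y = 0.0295. First find Macaulay duration:
  t   CF        PV=CF/(1+0.0295)^t    t·PV
  1        37.50        36.4254        36.4254
  2        37.50        35.3817        70.7634
  3        37.50        34.3678       103.1035
  4        37.50        33.3830       133.5322
  5        37.50        32.4265       162.1323
  6     2,037.50     1,711.3527    10,268.1159
  Σ                  1,883.3371    10,774.0727
P = 1,883.3371; Macaulay duration = 10,774.0727 / 1,883.3371 = 5.72074 half-year periods = 2.86037 years.
Modified duration = D_Mac / (1 + y) = 2.86037 / 1.0295 = 2.77840 years.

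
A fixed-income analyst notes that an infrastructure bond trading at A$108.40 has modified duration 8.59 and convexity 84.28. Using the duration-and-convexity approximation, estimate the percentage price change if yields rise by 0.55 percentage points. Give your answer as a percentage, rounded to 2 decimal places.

Duration effect: -D_mod·Δy = -8.59 × (+0.0055) = -0.047245
Convexity effect: ½·C·(Δy)² = 0.5 × 84.28 × (0.0055)² = +0.001274735
ΔP/P ≈ -0.047245 + 0.001274735 = -0.045970265
= -4.5970265%.

-4.60%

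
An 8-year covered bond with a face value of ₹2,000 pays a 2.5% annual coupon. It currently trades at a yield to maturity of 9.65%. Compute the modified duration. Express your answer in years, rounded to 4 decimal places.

Periodic yield y = 0.0965. First find Macaulay duration:
  t   CF        PV=CF/(1+0.0965)^t    t·PV
  1        50.00        45.5996        45.5996
  2        50.00        41.5865        83.1731
  3        50.00        37.9266       113.7798
  4        50.00        34.5888       138.3552
  5        50.00        31.5447       157.7237
  6        50.00        28.7686       172.6114
  7        50.00        26.2367       183.6570
  8     2,050.00       981.0356     7,848.2849
  Σ                  1,227.2872     8,743.1847
P = 1,227.2872; Macaulay duration = 8,743.1847 / 1,227.2872 = 7.12399 years.
Modified duration = D_Mac / (1 + y) = 7.12399 / 1.0965 = 6.49703 years.

6.4970 years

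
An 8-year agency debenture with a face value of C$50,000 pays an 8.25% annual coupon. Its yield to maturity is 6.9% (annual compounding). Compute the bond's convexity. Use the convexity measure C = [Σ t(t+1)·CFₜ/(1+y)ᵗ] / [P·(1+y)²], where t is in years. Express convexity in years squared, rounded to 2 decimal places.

With y = 0.069:
  t   CF        PV=CF/(1+0.069)^t    t·PV        t(t+1)·PV
  1     4,125.00     3,858.7465     3,858.7465       7,717.4930
  2     4,125.00     3,609.6787     7,219.3573      21,658.0720
  3     4,125.00     3,376.6872    10,130.0617      40,520.2469
  4     4,125.00     3,158.7346    12,634.9382      63,174.6912
  5     4,125.00     2,954.8499    14,774.2496      88,645.4975
  6     4,125.00     2,764.1253    16,584.7516     116,093.2614
  7     4,125.00     2,585.7112    18,099.9784     144,799.8271
  8    54,125.00    31,737.7597   253,902.0777   2,285,118.6989
  Σ                 54,046.2931   337,204.1611   2,767,727.7881
P = 54,046.2931.
Convexity = Σ t(t+1)·PV / [P·(1+y)²] = 2,767,727.7881 / (54,046.2931 × 1.142761) = 44.81280.

44.81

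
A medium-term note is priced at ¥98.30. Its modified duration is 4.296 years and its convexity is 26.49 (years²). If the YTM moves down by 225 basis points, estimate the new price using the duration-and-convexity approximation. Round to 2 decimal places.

¥108.46

Duration effect: -D_mod·Δy = -4.296 × (-0.0225) = +0.096660
Convexity effect: ½·C·(Δy)² = 0.5 × 26.49 × (-0.0225)² = +0.00670528125
ΔP/P ≈ +0.096660 + 0.00670528125 = +0.10336528125
New price ≈ 98.30 × (1 + 0.10336528125) = 108.460807146875.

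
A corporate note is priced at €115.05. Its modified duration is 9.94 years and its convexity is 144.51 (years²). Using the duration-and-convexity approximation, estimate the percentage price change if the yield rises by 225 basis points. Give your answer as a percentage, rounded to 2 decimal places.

Duration effect: -D_mod·Δy = -9.94 × (+0.0225) = -0.223650
Convexity effect: ½·C·(Δy)² = 0.5 × 144.51 × (0.0225)² = +0.03657909375
ΔP/P ≈ -0.223650 + 0.03657909375 = -0.18707090625
= -18.707090625%.

-18.71%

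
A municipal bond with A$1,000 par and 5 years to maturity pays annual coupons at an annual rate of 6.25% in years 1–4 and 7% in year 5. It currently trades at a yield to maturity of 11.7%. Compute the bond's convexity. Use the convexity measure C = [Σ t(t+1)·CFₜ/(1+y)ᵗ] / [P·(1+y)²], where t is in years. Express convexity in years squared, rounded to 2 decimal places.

20.09

With y = 0.117:
  t   CF        PV=CF/(1+0.117)^t    t·PV        t(t+1)·PV
  1        62.50        55.9534        55.9534         111.9069
  2        62.50        50.0926       100.1852         300.5557
  3        62.50        44.8457       134.5370         538.1480
  4        62.50        40.1483       160.5933         802.9663
  5     1,070.00       615.3439     3,076.7196      18,460.3175
  Σ                    806.3840     3,527.9885      20,213.8944
P = 806.3840.
Convexity = Σ t(t+1)·PV / [P·(1+y)²] = 20,213.8944 / (806.3840 × 1.247689) = 20.09101.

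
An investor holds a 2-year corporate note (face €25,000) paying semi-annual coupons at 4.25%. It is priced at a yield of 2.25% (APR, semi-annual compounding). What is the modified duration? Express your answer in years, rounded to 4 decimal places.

1.9182 years

Periodic yield y = 0.01125. First find Macaulay duration:
  t   CF        PV=CF/(1+0.01125)^t    t·PV
  1       531.25       525.3399       525.3399
  2       531.25       519.4956     1,038.9912
  3       531.25       513.7163     1,541.1489
  4    25,531.25    24,413.9438    97,655.7750
  Σ                 25,972.4956   100,761.2550
P = 25,972.4956; Macaulay duration = 100,761.2550 / 25,972.4956 = 3.87954 half-year periods = 1.93977 years.
Modified duration = D_Mac / (1 + y) = 1.93977 / 1.01125 = 1.91819 years.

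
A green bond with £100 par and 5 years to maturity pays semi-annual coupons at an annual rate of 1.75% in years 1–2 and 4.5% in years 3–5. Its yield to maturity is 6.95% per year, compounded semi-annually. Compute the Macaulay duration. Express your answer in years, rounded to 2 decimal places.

Periodic yield y = 0.03475. Discount each cash flow and weight by its period:
  t   CF        PV=CF/(1+0.03475)^t    t·PV
  1        0.875         0.8456         0.8456
  2        0.875         0.8172         1.6344
  3        0.875         0.7898         2.3693
  4        0.875         0.7632         3.0530
  5        2.250         1.8967         9.4836
  6        2.250         1.8330        10.9982
  7        2.250         1.7715        12.4003
  8        2.250         1.7120        13.6959
  9        2.250         1.6545        14.8904
  10     102.250        72.6623       726.6227
  Σ                     84.7458       795.9935
Price P = Σ PV = 84.7458.
Macaulay duration = Σ(t·PV) / P = 795.9935 / 84.7458 = 9.39272 half-year periods.
In years: 9.39272 / 2 = 4.69636 years.

4.70 years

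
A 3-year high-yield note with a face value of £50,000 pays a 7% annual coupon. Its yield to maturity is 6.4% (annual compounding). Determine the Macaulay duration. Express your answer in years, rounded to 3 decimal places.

Periodic yield y = 0.064. Discount each cash flow and weight by its year:
  t   CF        PV=CF/(1+0.064)^t    t·PV
  1     3,500.00     3,289.4737     3,289.4737
  2     3,500.00     3,091.6106     6,183.2212
  3    53,500.00    44,414.9214   133,244.7643
  Σ                 50,796.0057   142,717.4592
Price P = Σ PV = 50,796.0057.
Macaulay duration = Σ(t·PV) / P = 142,717.4592 / 50,796.0057 = 2.80962 years.

2.810 years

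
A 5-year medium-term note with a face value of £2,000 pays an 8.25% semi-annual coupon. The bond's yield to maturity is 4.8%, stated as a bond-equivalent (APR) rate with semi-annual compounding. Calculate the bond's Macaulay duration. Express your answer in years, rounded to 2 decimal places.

4.26 years

Periodic yield y = 0.024. Discount each cash flow and weight by its period:
  t   CF        PV=CF/(1+0.024)^t    t·PV
  1        82.50        80.5664        80.5664
  2        82.50        78.6781       157.3563
  3        82.50        76.8341       230.5023
  4        82.50        75.0333       300.1333
  5        82.50        73.2747       366.3736
  6        82.50        71.5573       429.3441
  7        82.50        69.8802       489.1615
  8        82.50        68.2424       545.9392
  9        82.50        66.6430       599.7867
  10    2,082.50     1,642.8028    16,428.0284
  Σ                  2,303.5124    19,627.1917
Price P = Σ PV = 2,303.5124.
Macaulay duration = Σ(t·PV) / P = 19,627.1917 / 2,303.5124 = 8.52055 half-year periods.
In years: 8.52055 / 2 = 4.26027 years.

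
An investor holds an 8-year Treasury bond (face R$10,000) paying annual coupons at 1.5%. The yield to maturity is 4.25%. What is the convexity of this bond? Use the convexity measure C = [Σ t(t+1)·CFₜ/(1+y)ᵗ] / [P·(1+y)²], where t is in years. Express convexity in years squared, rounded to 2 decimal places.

61.28

With y = 0.0425:
  t   CF        PV=CF/(1+0.0425)^t    t·PV        t(t+1)·PV
  1       150.00       143.8849       143.8849         287.7698
  2       150.00       138.0191       276.0382         828.1145
  3       150.00       132.3924       397.1772       1,588.7088
  4       150.00       126.9951       507.9804       2,539.9022
  5       150.00       121.8179       609.0893       3,654.5356
  6       150.00       116.8517       701.1099       4,907.7696
  7       150.00       112.0879       784.6154       6,276.9236
  8    10,150.00     7,275.4110    58,203.2881     523,829.5929
  Σ                  8,167.4599    61,623.1835     543,913.3170
P = 8,167.4599.
Convexity = Σ t(t+1)·PV / [P·(1+y)²] = 543,913.3170 / (8,167.4599 × 1.086806) = 61.27602.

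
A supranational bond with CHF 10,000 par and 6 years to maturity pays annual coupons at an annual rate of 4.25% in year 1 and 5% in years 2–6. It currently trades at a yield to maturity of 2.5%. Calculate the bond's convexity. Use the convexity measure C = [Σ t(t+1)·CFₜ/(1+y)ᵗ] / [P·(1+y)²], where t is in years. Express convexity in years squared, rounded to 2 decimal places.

With y = 0.025:
  t   CF        PV=CF/(1+0.025)^t    t·PV        t(t+1)·PV
  1       425.00       414.6341       414.6341         829.2683
  2       500.00       475.9072       951.8144       2,855.4432
  3       500.00       464.2997     1,392.8991       5,571.5965
  4       500.00       452.9753     1,811.9013       9,059.5064
  5       500.00       441.9271     2,209.6357      13,257.8143
  6    10,500.00     9,054.1171    54,324.7026     380,272.9179
  Σ                 11,303.8606    61,105.5872     411,846.5466
P = 11,303.8606.
Convexity = Σ t(t+1)·PV / [P·(1+y)²] = 411,846.5466 / (11,303.8606 × 1.050625) = 34.67855.

34.68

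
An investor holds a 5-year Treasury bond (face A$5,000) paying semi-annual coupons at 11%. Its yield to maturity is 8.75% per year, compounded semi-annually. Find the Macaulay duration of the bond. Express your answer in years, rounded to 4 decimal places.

Periodic yield y = 0.04375. Discount each cash flow and weight by its period:
  t   CF        PV=CF/(1+0.04375)^t    t·PV
  1       275.00       263.4731       263.4731
  2       275.00       252.4293       504.8585
  3       275.00       241.8484       725.5452
  4       275.00       231.7110       926.8442
  5       275.00       221.9986     1,109.9930
  6       275.00       212.6933     1,276.1597
  7       275.00       203.7780     1,426.4459
  8       275.00       195.2364     1,561.8912
  9       275.00       187.0528     1,683.4755
  10    5,275.00     3,437.6177    34,376.1772
  Σ                  5,447.8386    43,854.8635
Price P = Σ PV = 5,447.8386.
Macaulay duration = Σ(t·PV) / P = 43,854.8635 / 5,447.8386 = 8.04996 half-year periods.
In years: 8.04996 / 2 = 4.02498 years.

4.0250 years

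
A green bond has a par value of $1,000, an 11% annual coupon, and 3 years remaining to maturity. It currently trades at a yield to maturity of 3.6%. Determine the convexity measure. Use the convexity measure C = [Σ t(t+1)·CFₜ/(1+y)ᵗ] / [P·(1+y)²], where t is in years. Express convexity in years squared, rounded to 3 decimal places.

9.886

With y = 0.036:
  t   CF        PV=CF/(1+0.036)^t    t·PV        t(t+1)·PV
  1       110.00       106.1776       106.1776         212.3552
  2       110.00       102.4880       204.9761         614.9282
  3     1,110.00       998.2601     2,994.7803      11,979.1212
  Σ                  1,206.9257     3,305.9340      12,806.4046
P = 1,206.9257.
Convexity = Σ t(t+1)·PV / [P·(1+y)²] = 12,806.4046 / (1,206.9257 × 1.073296) = 9.88615.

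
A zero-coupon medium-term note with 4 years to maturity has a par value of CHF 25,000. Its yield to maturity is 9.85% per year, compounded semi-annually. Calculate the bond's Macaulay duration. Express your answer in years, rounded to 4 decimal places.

4.0000 years

A zero-coupon bond has a single cash flow at maturity, so its Macaulay duration equals its maturity: 4 years.
(Equivalently: 8 semi-annual periods ÷ 2 = 4 years.)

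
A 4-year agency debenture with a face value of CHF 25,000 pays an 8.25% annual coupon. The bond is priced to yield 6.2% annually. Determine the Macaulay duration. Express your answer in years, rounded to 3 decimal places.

Periodic yield y = 0.062. Discount each cash flow and weight by its year:
  t   CF        PV=CF/(1+0.062)^t    t·PV
  1     2,062.50     1,942.0904     1,942.0904
  2     2,062.50     1,828.7104     3,657.4207
  3     2,062.50     1,721.9495     5,165.8485
  4    27,062.50    21,275.0136    85,100.0545
  Σ                 26,767.7639    95,865.4140
Price P = Σ PV = 26,767.7639.
Macaulay duration = Σ(t·PV) / P = 95,865.4140 / 26,767.7639 = 3.58138 years.

3.581 years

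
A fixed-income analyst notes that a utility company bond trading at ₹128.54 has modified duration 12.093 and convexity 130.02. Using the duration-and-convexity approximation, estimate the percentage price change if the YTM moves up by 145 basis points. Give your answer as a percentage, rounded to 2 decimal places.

-16.17%

Duration effect: -D_mod·Δy = -12.093 × (+0.0145) = -0.1753485
Convexity effect: ½·C·(Δy)² = 0.5 × 130.02 × (0.0145)² = +0.0136683525
ΔP/P ≈ -0.1753485 + 0.0136683525 = -0.1616801475
= -16.16801475%.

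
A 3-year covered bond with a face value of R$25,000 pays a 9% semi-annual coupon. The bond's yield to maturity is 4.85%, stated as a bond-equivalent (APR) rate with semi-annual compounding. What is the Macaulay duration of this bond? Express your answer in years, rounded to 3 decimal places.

Periodic yield y = 0.02425. Discount each cash flow and weight by its period:
  t   CF        PV=CF/(1+0.02425)^t    t·PV
  1     1,125.00     1,098.3647     1,098.3647
  2     1,125.00     1,072.3599     2,144.7199
  3     1,125.00     1,046.9709     3,140.9127
  4     1,125.00     1,022.1829     4,088.7318
  5     1,125.00       997.9819     4,989.9094
  6    26,125.00    22,626.6606   135,759.9639
  Σ                 27,864.5210   151,222.6023
Price P = Σ PV = 27,864.5210.
Macaulay duration = Σ(t·PV) / P = 151,222.6023 / 27,864.5210 = 5.42707 half-year periods.
In years: 5.42707 / 2 = 2.71353 years.

2.714 years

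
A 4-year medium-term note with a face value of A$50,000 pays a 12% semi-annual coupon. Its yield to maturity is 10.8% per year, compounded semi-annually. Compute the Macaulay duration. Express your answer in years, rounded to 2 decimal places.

Periodic yield y = 0.054. Discount each cash flow and weight by its period:
  t   CF        PV=CF/(1+0.054)^t    t·PV
  1     3,000.00     2,846.2998     2,846.2998
  2     3,000.00     2,700.4742     5,400.9484
  3     3,000.00     2,562.1197     7,686.3592
  4     3,000.00     2,430.8536     9,723.4146
  5     3,000.00     2,306.3128    11,531.5638
  6     3,000.00     2,188.1525    13,128.9151
  7     3,000.00     2,076.0460    14,532.3222
  8    53,000.00    34,797.7355   278,381.8839
  Σ                 51,907.9942   343,231.7070
Price P = Σ PV = 51,907.9942.
Macaulay duration = Σ(t·PV) / P = 343,231.7070 / 51,907.9942 = 6.61231 half-year periods.
In years: 6.61231 / 2 = 3.30615 years.

3.31 years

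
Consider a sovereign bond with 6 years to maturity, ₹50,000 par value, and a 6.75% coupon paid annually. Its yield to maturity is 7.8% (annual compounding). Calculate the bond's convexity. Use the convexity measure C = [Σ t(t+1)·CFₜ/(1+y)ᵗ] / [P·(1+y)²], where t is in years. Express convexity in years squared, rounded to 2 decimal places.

29.02

With y = 0.078:
  t   CF        PV=CF/(1+0.078)^t    t·PV        t(t+1)·PV
  1     3,375.00     3,130.7978     3,130.7978       6,261.5955
  2     3,375.00     2,904.2651     5,808.5302      17,425.5906
  3     3,375.00     2,694.1235     8,082.3704      32,329.4816
  4     3,375.00     2,499.1869     9,996.7476      49,983.7378
  5     3,375.00     2,318.3552    11,591.7759      69,550.6555
  6    53,375.00    34,011.4637   204,068.7824   1,428,481.4771
  Σ                 47,558.1921   242,679.0043   1,604,032.5381
P = 47,558.1921.
Convexity = Σ t(t+1)·PV / [P·(1+y)²] = 1,604,032.5381 / (47,558.1921 × 1.162084) = 29.02354.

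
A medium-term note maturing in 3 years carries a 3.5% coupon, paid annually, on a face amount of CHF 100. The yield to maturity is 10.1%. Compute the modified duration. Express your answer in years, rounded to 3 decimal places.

Periodic yield y = 0.101. First find Macaulay duration:
  t   CF        PV=CF/(1+0.101)^t    t·PV
  1         3.50         3.1789         3.1789
  2         3.50         2.8873         5.7746
  3       103.50        77.5494       232.6482
  Σ                     83.6156       241.6017
P = 83.6156; Macaulay duration = 241.6017 / 83.6156 = 2.88943 years.
Modified duration = D_Mac / (1 + y) = 2.88943 / 1.101 = 2.62437 years.

2.624 years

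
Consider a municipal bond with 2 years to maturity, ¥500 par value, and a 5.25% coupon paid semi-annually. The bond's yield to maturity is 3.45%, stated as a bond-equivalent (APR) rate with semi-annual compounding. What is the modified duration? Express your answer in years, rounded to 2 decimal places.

Periodic yield y = 0.01725. First find Macaulay duration:
  t   CF        PV=CF/(1+0.01725)^t    t·PV
  1       13.125        12.9024        12.9024
  2       13.125        12.6836        25.3673
  3       13.125        12.4686        37.4057
  4      513.125       479.1951     1,916.7805
  Σ                    517.2497     1,992.4558
P = 517.2497; Macaulay duration = 1,992.4558 / 517.2497 = 3.85202 half-year periods = 1.92601 years.
Modified duration = D_Mac / (1 + y) = 1.92601 / 1.01725 = 1.89335 years.

1.89 years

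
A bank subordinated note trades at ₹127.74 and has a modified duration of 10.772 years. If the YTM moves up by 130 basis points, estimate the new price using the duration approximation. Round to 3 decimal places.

Duration approximation: ΔP/P ≈ -D_mod · Δy = -10.772 × (+0.013) = -0.140036.
New price ≈ 127.74 × (1 - 0.140036) = 109.85180136.

₹109.852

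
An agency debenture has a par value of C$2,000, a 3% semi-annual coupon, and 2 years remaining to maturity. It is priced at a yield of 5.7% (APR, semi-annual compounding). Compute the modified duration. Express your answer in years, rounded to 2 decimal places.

Periodic yield y = 0.0285. First find Macaulay duration:
  t   CF        PV=CF/(1+0.0285)^t    t·PV
  1        30.00        29.1687        29.1687
  2        30.00        28.3604        56.7208
  3        30.00        27.5745        82.7236
  4     2,030.00     1,814.1736     7,256.6946
  Σ                  1,899.2773     7,425.3078
P = 1,899.2773; Macaulay duration = 7,425.3078 / 1,899.2773 = 3.90954 half-year periods = 1.95477 years.
Modified duration = D_Mac / (1 + y) = 1.95477 / 1.0285 = 1.90060 years.

1.90 years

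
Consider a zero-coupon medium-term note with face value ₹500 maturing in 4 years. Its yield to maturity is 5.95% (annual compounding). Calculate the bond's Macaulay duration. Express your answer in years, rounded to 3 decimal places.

4.000 years

A zero-coupon bond has a single cash flow at maturity, so its Macaulay duration equals its maturity: 4 years.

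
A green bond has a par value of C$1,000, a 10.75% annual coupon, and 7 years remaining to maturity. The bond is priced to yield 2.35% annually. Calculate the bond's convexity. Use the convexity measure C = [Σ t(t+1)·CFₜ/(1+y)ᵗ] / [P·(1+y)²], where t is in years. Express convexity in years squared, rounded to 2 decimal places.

39.45

With y = 0.0235:
  t   CF        PV=CF/(1+0.0235)^t    t·PV        t(t+1)·PV
  1       107.50       105.0318       105.0318         210.0635
  2       107.50       102.6202       205.2404         615.7211
  3       107.50       100.2640       300.7919       1,203.1677
  4       107.50        97.9619       391.8475       1,959.2374
  5       107.50        95.7126       478.5631       2,871.3788
  6       107.50        93.5150       561.0901       3,927.6309
  7     1,107.50       941.3016     6,589.1113      52,712.8907
  Σ                  1,536.4070     8,631.6761      63,500.0901
P = 1,536.4070.
Convexity = Σ t(t+1)·PV / [P·(1+y)²] = 63,500.0901 / (1,536.4070 × 1.047552) = 39.45412.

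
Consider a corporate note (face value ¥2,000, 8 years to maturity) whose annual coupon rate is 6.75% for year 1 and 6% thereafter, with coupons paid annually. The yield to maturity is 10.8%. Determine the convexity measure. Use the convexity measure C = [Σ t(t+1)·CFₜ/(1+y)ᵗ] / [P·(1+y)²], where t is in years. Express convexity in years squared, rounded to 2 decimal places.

With y = 0.108:
  t   CF        PV=CF/(1+0.108)^t    t·PV        t(t+1)·PV
  1       135.00       121.8412       121.8412         243.6823
  2       120.00        97.7466       195.4932         586.4797
  3       120.00        88.2190       264.6569       1,058.6276
  4       120.00        79.6200       318.4800       1,592.4001
  5       120.00        71.8592       359.2961       2,155.7763
  6       120.00        64.8549       389.1293       2,723.9051
  7       120.00        58.5333       409.7330       3,277.8641
  8     2,120.00       933.2925     7,466.3400      67,197.0603
  Σ                  1,515.9666     9,524.9697      78,835.7956
P = 1,515.9666.
Convexity = Σ t(t+1)·PV / [P·(1+y)²] = 78,835.7956 / (1,515.9666 × 1.227664) = 42.35984.

42.36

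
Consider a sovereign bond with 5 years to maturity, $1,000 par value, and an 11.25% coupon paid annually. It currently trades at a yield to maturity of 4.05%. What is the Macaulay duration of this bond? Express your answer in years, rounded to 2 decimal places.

Periodic yield y = 0.0405. Discount each cash flow and weight by its year:
  t   CF        PV=CF/(1+0.0405)^t    t·PV
  1       112.50       108.1211       108.1211
  2       112.50       103.9126       207.8253
  3       112.50        99.8680       299.6039
  4       112.50        95.9808       383.9230
  5     1,112.50       912.1990     4,560.9951
  Σ                  1,320.0815     5,560.4684
Price P = Σ PV = 1,320.0815.
Macaulay duration = Σ(t·PV) / P = 5,560.4684 / 1,320.0815 = 4.21222 years.

4.21 years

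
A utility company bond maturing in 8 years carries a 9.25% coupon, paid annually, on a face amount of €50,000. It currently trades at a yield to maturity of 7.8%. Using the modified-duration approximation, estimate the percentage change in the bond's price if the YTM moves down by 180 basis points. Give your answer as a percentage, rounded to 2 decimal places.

+10.15%

Periodic yield y = 0.078. Modified duration first:
  t   CF        PV=CF/(1+0.078)^t    t·PV
  1     4,625.00     4,290.3525     4,290.3525
  2     4,625.00     3,979.9188     7,959.8377
  3     4,625.00     3,691.9470    11,075.8409
  4     4,625.00     3,424.8117    13,699.2466
  5     4,625.00     3,177.0053    15,885.0263
  6     4,625.00     2,947.1292    17,682.7751
  7     4,625.00     2,733.8861    19,137.2024
  8    54,625.00    29,953.0715   239,624.5720
  Σ                 54,198.1220   329,354.8535
P = 54,198.1220; D_Mac = 6.07687 yrs; D_mod = 6.07687/(1+0.078) = 5.63717 yrs.
ΔP/P ≈ -D_mod · Δy = -5.63717 × (-0.018) = +0.101469 = +10.1469%.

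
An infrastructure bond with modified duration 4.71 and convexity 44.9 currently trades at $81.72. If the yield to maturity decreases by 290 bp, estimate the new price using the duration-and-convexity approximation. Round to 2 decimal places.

Duration effect: -D_mod·Δy = -4.71 × (-0.029) = +0.136590
Convexity effect: ½·C·(Δy)² = 0.5 × 44.9 × (-0.029)² = +0.01888045
ΔP/P ≈ +0.136590 + 0.01888045 = +0.15547045
New price ≈ 81.72 × (1 + 0.15547045) = 94.425045174.

$94.43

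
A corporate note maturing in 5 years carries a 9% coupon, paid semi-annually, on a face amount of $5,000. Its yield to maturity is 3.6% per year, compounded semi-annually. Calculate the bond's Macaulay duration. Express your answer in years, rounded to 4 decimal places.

4.2377 years

Periodic yield y = 0.018. Discount each cash flow and weight by its period:
  t   CF        PV=CF/(1+0.018)^t    t·PV
  1       225.00       221.0216       221.0216
  2       225.00       217.1136       434.2271
  3       225.00       213.2746       639.8239
  4       225.00       209.5036       838.0142
  5       225.00       205.7992     1,028.9959
  6       225.00       202.1603     1,212.9617
  7       225.00       198.5857     1,390.1002
  8       225.00       195.0744     1,560.5953
  9       225.00       191.6252     1,724.6264
  10    5,225.00     4,371.2789    43,712.7888
  Σ                  6,225.4370    52,763.1551
Price P = Σ PV = 6,225.4370.
Macaulay duration = Σ(t·PV) / P = 52,763.1551 / 6,225.4370 = 8.47541 half-year periods.
In years: 8.47541 / 2 = 4.23771 years.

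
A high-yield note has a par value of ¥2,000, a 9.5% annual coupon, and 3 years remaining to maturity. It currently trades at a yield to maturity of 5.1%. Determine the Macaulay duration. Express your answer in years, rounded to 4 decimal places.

Periodic yield y = 0.051. Discount each cash flow and weight by its year:
  t   CF        PV=CF/(1+0.051)^t    t·PV
  1       190.00       180.7802       180.7802
  2       190.00       172.0078       344.0156
  3     2,190.00     1,886.4095     5,659.2284
  Σ                  2,239.1975     6,184.0242
Price P = Σ PV = 2,239.1975.
Macaulay duration = Σ(t·PV) / P = 6,184.0242 / 2,239.1975 = 2.76171 years.

2.7617 years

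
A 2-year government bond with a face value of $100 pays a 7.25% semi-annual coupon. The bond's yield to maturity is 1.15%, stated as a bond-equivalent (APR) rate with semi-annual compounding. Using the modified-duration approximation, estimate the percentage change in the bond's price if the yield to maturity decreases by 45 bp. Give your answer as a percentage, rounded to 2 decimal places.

Periodic yield y = 0.00575. Modified duration first:
  t   CF        PV=CF/(1+0.00575)^t    t·PV
  1        3.625         3.6043         3.6043
  2        3.625         3.5837         7.1673
  3        3.625         3.5632        10.6895
  4      103.625       101.2755       405.1020
  Σ                    112.0266       426.5631
P = 112.0266; D_Mac = 3.80769 half-year periods = 1.90385 yrs; D_mod = 1.90385/(1+0.00575) = 1.89296 yrs.
ΔP/P ≈ -D_mod · Δy = -1.89296 × (-0.0045) = +0.008518 = +0.8518%.

+0.85%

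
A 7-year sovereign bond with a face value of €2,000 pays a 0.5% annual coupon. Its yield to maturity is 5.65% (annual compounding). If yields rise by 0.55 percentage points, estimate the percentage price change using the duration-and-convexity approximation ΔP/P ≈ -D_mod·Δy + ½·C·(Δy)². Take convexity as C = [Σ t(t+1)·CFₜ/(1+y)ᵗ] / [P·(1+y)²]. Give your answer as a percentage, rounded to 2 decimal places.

-3.50%

With y = 0.0565:
  t   CF        PV=CF/(1+0.0565)^t    t·PV        t(t+1)·PV
  1        10.00         9.4652         9.4652          18.9304
  2        10.00         8.9590        17.9181          53.7542
  3        10.00         8.4799        25.4397         101.7590
  4        10.00         8.0264        32.1057         160.5284
  5        10.00         7.5972        37.9859         227.9154
  6        10.00         7.1909        43.1454         302.0176
  7     2,010.00     1,368.0739     9,576.5171      76,612.1367
  Σ                  1,417.7925     9,742.5771      77,477.0418
P = 1,417.7925; D_Mac = 6.87165 yrs; D_mod = 6.50417 yrs; C = 48.95774.
Duration effect: -6.50417 × (+0.0055) = -0.035773
Convexity effect: 0.5 × 48.95774 × (0.0055)² = +0.0007405
ΔP/P ≈ -0.035773 + 0.0007405 = -0.035032 = -3.5032%.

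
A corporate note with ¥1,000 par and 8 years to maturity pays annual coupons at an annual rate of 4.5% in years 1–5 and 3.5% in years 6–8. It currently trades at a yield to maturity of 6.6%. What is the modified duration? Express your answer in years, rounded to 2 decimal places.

Periodic yield y = 0.066. First find Macaulay duration:
  t   CF        PV=CF/(1+0.066)^t    t·PV
  1        45.00        42.2139        42.2139
  2        45.00        39.6003        79.2005
  3        45.00        37.1485       111.4454
  4        45.00        34.8485       139.3939
  5        45.00        32.6909       163.4544
  6        35.00        23.8520       143.1120
  7        35.00        22.3752       156.6266
  8     1,035.00       620.7014     4,965.6111
  Σ                    853.4306     5,801.0578
P = 853.4306; Macaulay duration = 5,801.0578 / 853.4306 = 6.79734 years.
Modified duration = D_Mac / (1 + y) = 6.79734 / 1.066 = 6.37649 years.

6.38 years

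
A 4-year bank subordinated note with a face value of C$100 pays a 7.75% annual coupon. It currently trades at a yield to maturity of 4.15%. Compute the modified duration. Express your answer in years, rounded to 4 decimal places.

3.4713 years

Periodic yield y = 0.0415. First find Macaulay duration:
  t   CF        PV=CF/(1+0.0415)^t    t·PV
  1         7.75         7.4412         7.4412
  2         7.75         7.1447        14.2894
  3         7.75         6.8600        20.5800
  4       107.75        91.5757       366.3027
  Σ                    113.0216       408.6133
P = 113.0216; Macaulay duration = 408.6133 / 113.0216 = 3.61536 years.
Modified duration = D_Mac / (1 + y) = 3.61536 / 1.0415 = 3.47130 years.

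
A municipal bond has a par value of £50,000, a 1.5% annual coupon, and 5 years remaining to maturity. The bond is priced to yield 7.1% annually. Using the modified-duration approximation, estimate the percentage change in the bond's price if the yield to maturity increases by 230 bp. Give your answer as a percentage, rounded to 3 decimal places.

Periodic yield y = 0.071. Modified duration first:
  t   CF        PV=CF/(1+0.071)^t    t·PV
  1       750.00       700.2801       700.2801
  2       750.00       653.8563     1,307.7126
  3       750.00       610.5101     1,831.5303
  4       750.00       570.0374     2,280.1498
  5    50,750.00    36,015.4373   180,077.1865
  Σ                 38,550.1213   186,196.8593
P = 38,550.1213; D_Mac = 4.82999 yrs; D_mod = 4.82999/(1+0.071) = 4.50980 yrs.
ΔP/P ≈ -D_mod · Δy = -4.50980 × (+0.023) = -0.103725 = -10.3725%.

-10.373%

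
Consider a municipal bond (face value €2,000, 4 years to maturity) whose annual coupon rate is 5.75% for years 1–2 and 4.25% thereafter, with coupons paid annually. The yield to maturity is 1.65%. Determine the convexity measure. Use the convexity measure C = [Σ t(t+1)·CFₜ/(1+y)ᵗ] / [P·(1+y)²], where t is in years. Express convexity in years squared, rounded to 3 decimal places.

17.538

With y = 0.0165:
  t   CF        PV=CF/(1+0.0165)^t    t·PV        t(t+1)·PV
  1       115.00       113.1333       113.1333         226.2666
  2       115.00       111.2969       222.5938         667.7814
  3        85.00        80.9276       242.7829         971.1315
  4     2,085.00     1,952.8844     7,811.5374      39,057.6872
  Σ                  2,258.2422     8,390.0474      40,922.8667
P = 2,258.2422.
Convexity = Σ t(t+1)·PV / [P·(1+y)²] = 40,922.8667 / (2,258.2422 × 1.033272) = 17.53803.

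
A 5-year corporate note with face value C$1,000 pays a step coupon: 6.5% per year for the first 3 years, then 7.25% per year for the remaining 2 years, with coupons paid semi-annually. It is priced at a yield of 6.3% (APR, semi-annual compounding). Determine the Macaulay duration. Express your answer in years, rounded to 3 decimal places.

Periodic yield y = 0.0315. Discount each cash flow and weight by its period:
  t   CF        PV=CF/(1+0.0315)^t    t·PV
  1        32.50        31.5075        31.5075
  2        32.50        30.5453        61.0907
  3        32.50        29.6125        88.8376
  4        32.50        28.7082       114.8329
  5        32.50        27.8315       139.1577
  6        32.50        26.9816       161.8897
  7        36.25        29.1758       204.2309
  8        36.25        28.2849       226.2789
  9        36.25        27.4211       246.7899
  10    1,036.25       759.9276     7,599.2760
  Σ                  1,019.9962     8,873.8919
Price P = Σ PV = 1,019.9962.
Macaulay duration = Σ(t·PV) / P = 8,873.8919 / 1,019.9962 = 8.69993 half-year periods.
In years: 8.69993 / 2 = 4.34996 years.

4.350 years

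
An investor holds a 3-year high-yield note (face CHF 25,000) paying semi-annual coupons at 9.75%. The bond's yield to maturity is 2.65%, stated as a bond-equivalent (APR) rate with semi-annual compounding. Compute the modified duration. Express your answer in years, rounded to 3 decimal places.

Periodic yield y = 0.01325. First find Macaulay duration:
  t   CF        PV=CF/(1+0.01325)^t    t·PV
  1     1,218.75     1,202.8127     1,202.8127
  2     1,218.75     1,187.0839     2,374.1677
  3     1,218.75     1,171.5607     3,514.6821
  4     1,218.75     1,156.2405     4,624.9620
  5     1,218.75     1,141.1207     5,705.6033
  6    26,218.75    24,227.7067   145,366.2404
  Σ                 30,086.5252   162,788.4682
P = 30,086.5252; Macaulay duration = 162,788.4682 / 30,086.5252 = 5.41068 half-year periods = 2.70534 years.
Modified duration = D_Mac / (1 + y) = 2.70534 / 1.01325 = 2.66996 years.

2.670 years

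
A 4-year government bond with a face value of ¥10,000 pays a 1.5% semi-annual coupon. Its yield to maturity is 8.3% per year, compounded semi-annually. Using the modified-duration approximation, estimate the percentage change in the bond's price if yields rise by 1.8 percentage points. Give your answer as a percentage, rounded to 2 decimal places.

-6.70%

Periodic yield y = 0.0415. Modified duration first:
  t   CF        PV=CF/(1+0.0415)^t    t·PV
  1        75.00        72.0115        72.0115
  2        75.00        69.1421       138.2842
  3        75.00        66.3871       199.1612
  4        75.00        63.7418       254.9671
  5        75.00        61.2019       306.0095
  6        75.00        58.7632       352.5793
  7        75.00        56.4217       394.9521
  8    10,075.00     7,277.3098    58,218.4780
  Σ                  7,724.9791    59,936.4430
P = 7,724.9791; D_Mac = 7.75878 half-year periods = 3.87939 yrs; D_mod = 3.87939/(1+0.0415) = 3.72481 yrs.
ΔP/P ≈ -D_mod · Δy = -3.72481 × (+0.018) = -0.067047 = -6.7047%.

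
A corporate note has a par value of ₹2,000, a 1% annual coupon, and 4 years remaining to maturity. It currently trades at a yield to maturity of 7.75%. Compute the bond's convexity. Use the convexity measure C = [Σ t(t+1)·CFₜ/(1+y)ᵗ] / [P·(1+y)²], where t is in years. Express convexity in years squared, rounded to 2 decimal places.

16.84

With y = 0.0775:
  t   CF        PV=CF/(1+0.0775)^t    t·PV        t(t+1)·PV
  1        20.00        18.5615        18.5615          37.1230
  2        20.00        17.2264        34.4529         103.3586
  3        20.00        15.9874        47.9622         191.8489
  4     2,020.00     1,498.5880     5,994.3520      29,971.7602
  Σ                  1,550.3633     6,095.3286      30,304.0908
P = 1,550.3633.
Convexity = Σ t(t+1)·PV / [P·(1+y)²] = 30,304.0908 / (1,550.3633 × 1.161006) = 16.83578.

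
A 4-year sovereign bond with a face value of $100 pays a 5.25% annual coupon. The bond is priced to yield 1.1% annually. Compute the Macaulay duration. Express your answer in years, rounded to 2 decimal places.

Periodic yield y = 0.011. Discount each cash flow and weight by its year:
  t   CF        PV=CF/(1+0.011)^t    t·PV
  1         5.25         5.1929         5.1929
  2         5.25         5.1364        10.2728
  3         5.25         5.0805        15.2415
  4       105.25       100.7436       402.9744
  Σ                    116.1534       433.6815
Price P = Σ PV = 116.1534.
Macaulay duration = Σ(t·PV) / P = 433.6815 / 116.1534 = 3.73370 years.

3.73 years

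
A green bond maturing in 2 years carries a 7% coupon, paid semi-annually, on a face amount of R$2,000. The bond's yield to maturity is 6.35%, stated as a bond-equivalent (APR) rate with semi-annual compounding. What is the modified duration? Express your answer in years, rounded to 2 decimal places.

1.84 years

Periodic yield y = 0.03175. First find Macaulay duration:
  t   CF        PV=CF/(1+0.03175)^t    t·PV
  1        70.00        67.8459        67.8459
  2        70.00        65.7581       131.5161
  3        70.00        63.7345       191.2035
  4     2,070.00     1,826.7219     7,306.8876
  Σ                  2,024.0604     7,697.4531
P = 2,024.0604; Macaulay duration = 7,697.4531 / 2,024.0604 = 3.80298 half-year periods = 1.90149 years.
Modified duration = D_Mac / (1 + y) = 1.90149 / 1.03175 = 1.84297 years.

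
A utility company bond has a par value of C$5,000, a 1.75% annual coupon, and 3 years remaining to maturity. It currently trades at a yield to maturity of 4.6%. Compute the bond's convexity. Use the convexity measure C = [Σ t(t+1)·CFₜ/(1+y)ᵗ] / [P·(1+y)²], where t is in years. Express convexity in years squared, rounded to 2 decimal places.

With y = 0.046:
  t   CF        PV=CF/(1+0.046)^t    t·PV        t(t+1)·PV
  1        87.50        83.6520        83.6520         167.3040
  2        87.50        79.9732       159.9465         479.8394
  3     5,087.50     4,445.3849    13,336.1547      53,344.6186
  Σ                  4,609.0101    13,579.7531      53,991.7621
P = 4,609.0101.
Convexity = Σ t(t+1)·PV / [P·(1+y)²] = 53,991.7621 / (4,609.0101 × 1.094116) = 10.70672.

10.71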